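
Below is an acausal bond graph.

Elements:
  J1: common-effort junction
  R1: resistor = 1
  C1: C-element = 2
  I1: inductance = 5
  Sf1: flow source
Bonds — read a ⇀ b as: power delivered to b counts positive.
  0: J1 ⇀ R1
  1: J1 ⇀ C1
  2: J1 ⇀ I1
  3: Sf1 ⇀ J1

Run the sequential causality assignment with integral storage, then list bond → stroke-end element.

b3 stroke→Sf1  (source Sf1 imposes f)
b1 stroke→J1  (C1 integral (e out))
b0 stroke→R1  (J1 effort already set via bond 1)
b2 stroke→I1  (J1 effort already set via bond 1)

β0 stroke→R1
β1 stroke→J1
β2 stroke→I1
β3 stroke→Sf1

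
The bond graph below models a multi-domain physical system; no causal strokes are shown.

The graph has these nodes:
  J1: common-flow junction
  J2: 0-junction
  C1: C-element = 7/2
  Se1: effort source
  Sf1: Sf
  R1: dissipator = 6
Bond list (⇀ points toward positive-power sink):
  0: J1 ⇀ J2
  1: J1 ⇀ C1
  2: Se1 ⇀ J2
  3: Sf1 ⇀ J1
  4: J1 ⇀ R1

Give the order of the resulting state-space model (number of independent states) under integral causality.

1  (C1 all integral)

b2 stroke at J2  (Se1 (Se) sets effort on bond)
b3 stroke at Sf1  (Sf1: flow source, stroke at near end)
b0 stroke at J1  (J1: bond 3 brought flow, rest push out)
b1 stroke at J1  (common-f at J1 fixed by 3)
b4 stroke at J1  (J1: bond 3 brought flow, rest push out)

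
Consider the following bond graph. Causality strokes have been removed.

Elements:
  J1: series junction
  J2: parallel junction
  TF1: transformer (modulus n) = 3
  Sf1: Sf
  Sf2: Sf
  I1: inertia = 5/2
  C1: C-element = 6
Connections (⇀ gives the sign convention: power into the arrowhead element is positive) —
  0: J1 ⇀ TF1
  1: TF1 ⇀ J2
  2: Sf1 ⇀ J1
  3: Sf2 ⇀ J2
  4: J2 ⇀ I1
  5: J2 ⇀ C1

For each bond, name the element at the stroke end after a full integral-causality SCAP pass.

β0 |J1
β1 |TF1
β2 |Sf1
β3 |Sf2
β4 |I1
β5 |J2

β2 stroke→Sf1  (Sf1 (Sf) sets flow on bond)
β3 stroke→Sf2  (Sf2: flow source, stroke at near end)
β0 stroke→J1  (J1 flow already set via bond 2)
β1 stroke→TF1  (through TF1, causality passes straight; one stroke at TF1)
β4 stroke→I1  (I1 outputs flow p/I1)
β5 stroke→J2  (only one effort-in slot at J2)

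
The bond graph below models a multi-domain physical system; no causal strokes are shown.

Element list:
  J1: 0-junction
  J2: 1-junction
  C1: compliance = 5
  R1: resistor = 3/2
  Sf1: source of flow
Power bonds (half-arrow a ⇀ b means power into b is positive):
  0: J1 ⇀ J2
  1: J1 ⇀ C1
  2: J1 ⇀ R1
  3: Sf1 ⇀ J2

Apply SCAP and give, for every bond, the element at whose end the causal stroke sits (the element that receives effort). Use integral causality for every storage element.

b3 |Sf1  (Sf1: flow source, stroke at near end)
b0 |J2  (J2 flow already set via bond 3)
b1 |J1  (C1 outputs effort q/C1)
b2 |R1  (J1: bond 1 brought effort, rest push out)

bond 0 stroke→J2
bond 1 stroke→J1
bond 2 stroke→R1
bond 3 stroke→Sf1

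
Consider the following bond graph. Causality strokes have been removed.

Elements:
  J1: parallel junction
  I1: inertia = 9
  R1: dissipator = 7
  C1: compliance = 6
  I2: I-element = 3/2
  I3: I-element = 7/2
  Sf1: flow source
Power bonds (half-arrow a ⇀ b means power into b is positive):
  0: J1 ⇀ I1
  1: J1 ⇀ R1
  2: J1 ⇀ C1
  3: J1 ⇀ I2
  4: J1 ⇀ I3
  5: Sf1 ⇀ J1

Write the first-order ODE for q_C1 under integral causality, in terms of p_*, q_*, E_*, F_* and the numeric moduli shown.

dq_C1/dt = F_Sf1 - p_I1/9 - 2*p_I2/3 - 2*p_I3/7 - q_C1/42

β5 stroke→Sf1  (source Sf1 imposes f)
β0 stroke→I1  (I1: I, integral causality)
β2 stroke→J1  (C1 outputs effort q/C1)
β1 stroke→R1  (common-e at J1 fixed by 2)
β3 stroke→I2  (common-e at J1 fixed by 2)
β4 stroke→I3  (J1: bond 2 brought effort, rest push out)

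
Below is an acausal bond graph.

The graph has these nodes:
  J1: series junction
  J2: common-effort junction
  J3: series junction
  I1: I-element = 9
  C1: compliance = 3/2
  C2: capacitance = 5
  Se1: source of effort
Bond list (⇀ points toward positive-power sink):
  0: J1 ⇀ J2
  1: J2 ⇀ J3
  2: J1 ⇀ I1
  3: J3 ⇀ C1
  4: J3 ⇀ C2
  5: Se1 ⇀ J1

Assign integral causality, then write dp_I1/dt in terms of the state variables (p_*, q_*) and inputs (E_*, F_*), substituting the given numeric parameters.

dp_I1/dt = E_Se1 - 2*q_C1/3 - q_C2/5

b5 →J1  (Se1 fixes effort; stroke away)
b2 →I1  (prefer integral on I1)
b0 →J1  (common-f at J1 fixed by 2)
b1 →J2  (only one effort-in slot at J2)
b3 →J3  (J3 flow already set via bond 1)
b4 →J3  (1-jn J3 has f-setter on 1)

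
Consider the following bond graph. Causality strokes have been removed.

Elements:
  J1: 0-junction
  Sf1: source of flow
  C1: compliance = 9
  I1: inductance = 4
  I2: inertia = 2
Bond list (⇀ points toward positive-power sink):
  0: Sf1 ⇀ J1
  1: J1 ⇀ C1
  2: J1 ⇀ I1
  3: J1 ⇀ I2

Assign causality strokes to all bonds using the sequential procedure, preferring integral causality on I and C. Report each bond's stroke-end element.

#0 →Sf1  (source Sf1 imposes f)
#1 →J1  (prefer integral on C1)
#2 →I1  (0-jn J1 has e-setter on 1)
#3 →I2  (J1: bond 1 brought effort, rest push out)

b0 |Sf1
b1 |J1
b2 |I1
b3 |I2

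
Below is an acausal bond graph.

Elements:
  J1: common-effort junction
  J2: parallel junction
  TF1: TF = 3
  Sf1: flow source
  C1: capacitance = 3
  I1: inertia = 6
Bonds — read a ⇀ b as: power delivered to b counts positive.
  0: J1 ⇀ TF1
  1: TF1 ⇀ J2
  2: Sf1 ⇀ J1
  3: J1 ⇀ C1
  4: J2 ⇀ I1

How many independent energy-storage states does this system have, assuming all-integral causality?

2  (C1, I1 all integral)

β2 →Sf1  (source Sf1 imposes f)
β3 →J1  (prefer integral on C1)
β0 →TF1  (J1: bond 3 brought effort, rest push out)
β1 →J2  (through TF1, causality passes straight; one stroke at TF1)
β4 →I1  (J2: bond 1 brought effort, rest push out)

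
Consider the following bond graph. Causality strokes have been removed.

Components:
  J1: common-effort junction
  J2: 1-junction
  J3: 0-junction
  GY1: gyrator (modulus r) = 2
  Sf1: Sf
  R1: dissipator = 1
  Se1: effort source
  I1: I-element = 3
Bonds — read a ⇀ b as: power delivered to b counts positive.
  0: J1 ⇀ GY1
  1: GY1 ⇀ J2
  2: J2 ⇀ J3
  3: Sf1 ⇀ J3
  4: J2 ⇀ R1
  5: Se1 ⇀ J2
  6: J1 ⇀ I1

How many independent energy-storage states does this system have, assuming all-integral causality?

1  (I1 all integral)

b3 →Sf1  (source Sf1 imposes f)
b5 →J2  (source Se1 imposes e)
b2 →J3  (closing 0-jn rule on J3)
b1 →J2  (common-f at J2 fixed by 2)
b4 →J2  (J2 flow already set via bond 2)
b0 →J1  (GY1 both-in/both-out from 1)
b6 →I1  (J1: bond 0 brought effort, rest push out)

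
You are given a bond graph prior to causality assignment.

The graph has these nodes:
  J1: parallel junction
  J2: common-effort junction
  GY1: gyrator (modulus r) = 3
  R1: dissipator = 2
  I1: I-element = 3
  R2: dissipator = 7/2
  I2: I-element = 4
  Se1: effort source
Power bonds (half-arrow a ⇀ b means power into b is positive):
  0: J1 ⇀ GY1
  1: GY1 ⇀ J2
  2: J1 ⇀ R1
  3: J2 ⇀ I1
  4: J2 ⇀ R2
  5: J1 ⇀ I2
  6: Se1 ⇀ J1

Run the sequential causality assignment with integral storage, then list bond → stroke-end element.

β0 →GY1
β1 →GY1
β2 →R1
β3 →I1
β4 →J2
β5 →I2
β6 →J1

#6 |J1  (Se1 (Se) sets effort on bond)
#0 |GY1  (0-jn J1 has e-setter on 6)
#2 |R1  (J1: bond 6 brought effort, rest push out)
#5 |I2  (J1: bond 6 brought effort, rest push out)
#1 |GY1  (through GY1, causality inverts; strokes same side of GY1)
#3 |I1  (I1: I, integral causality)
#4 |J2  (J2 needs exactly one e-in)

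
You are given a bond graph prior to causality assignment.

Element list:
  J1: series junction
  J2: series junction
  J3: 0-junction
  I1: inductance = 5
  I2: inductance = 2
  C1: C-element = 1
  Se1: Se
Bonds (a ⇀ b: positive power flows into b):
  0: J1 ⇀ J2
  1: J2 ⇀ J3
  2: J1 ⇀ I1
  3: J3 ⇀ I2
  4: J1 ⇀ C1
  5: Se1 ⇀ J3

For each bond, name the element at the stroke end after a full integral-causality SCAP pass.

b0 →J1
b1 →J2
b2 →I1
b3 →I2
b4 →J1
b5 →J3

b5 |J3  (Se1: effort source, stroke at far end)
b1 |J2  (J3 effort already set via bond 5)
b3 |I2  (J3 effort already set via bond 5)
b0 |J1  (closing 1-jn rule on J2)
b2 |I1  (prefer integral on I1)
b4 |J1  (J1: bond 2 brought flow, rest push out)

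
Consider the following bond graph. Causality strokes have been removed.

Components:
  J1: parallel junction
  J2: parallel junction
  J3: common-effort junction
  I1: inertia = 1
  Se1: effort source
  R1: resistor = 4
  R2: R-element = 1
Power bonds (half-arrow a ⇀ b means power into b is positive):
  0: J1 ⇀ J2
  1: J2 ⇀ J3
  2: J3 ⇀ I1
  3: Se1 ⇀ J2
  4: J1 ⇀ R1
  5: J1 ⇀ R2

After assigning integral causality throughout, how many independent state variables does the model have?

1  (I1 all integral)

b3 |J2  (Se1 (Se) sets effort on bond)
b0 |J1  (J2: bond 3 brought effort, rest push out)
b1 |J3  (common-e at J2 fixed by 3)
b2 |I1  (0-jn J3 has e-setter on 1)
b4 |R1  (J1 effort already set via bond 0)
b5 |R2  (J1: bond 0 brought effort, rest push out)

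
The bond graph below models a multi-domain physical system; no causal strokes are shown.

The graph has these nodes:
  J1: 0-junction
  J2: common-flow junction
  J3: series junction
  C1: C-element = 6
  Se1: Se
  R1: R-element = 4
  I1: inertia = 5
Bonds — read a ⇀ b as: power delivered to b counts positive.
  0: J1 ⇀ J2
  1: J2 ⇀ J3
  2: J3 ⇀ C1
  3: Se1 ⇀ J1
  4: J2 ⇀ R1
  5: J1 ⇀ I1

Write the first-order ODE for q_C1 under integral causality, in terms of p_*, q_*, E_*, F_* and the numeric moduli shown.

dq_C1/dt = E_Se1/4 - q_C1/24

#3 →J1  (source Se1 imposes e)
#0 →J2  (common-e at J1 fixed by 3)
#5 →I1  (common-e at J1 fixed by 3)
#2 →J3  (C1 outputs effort q/C1)
#1 →J2  (only one flow-in slot at J3)
#4 →R1  (only one flow-in slot at J2)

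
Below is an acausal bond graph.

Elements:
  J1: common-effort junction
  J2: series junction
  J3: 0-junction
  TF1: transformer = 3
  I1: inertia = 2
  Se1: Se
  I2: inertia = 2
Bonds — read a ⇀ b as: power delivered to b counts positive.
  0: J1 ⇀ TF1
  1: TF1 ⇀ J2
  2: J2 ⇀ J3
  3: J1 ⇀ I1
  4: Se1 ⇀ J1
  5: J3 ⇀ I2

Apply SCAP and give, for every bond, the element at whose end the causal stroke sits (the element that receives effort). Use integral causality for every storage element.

bond 4 →J1  (Se1 fixes effort; stroke away)
bond 0 →TF1  (common-e at J1 fixed by 4)
bond 3 →I1  (0-jn J1 has e-setter on 4)
bond 1 →J2  (through TF1, causality passes straight; one stroke at TF1)
bond 2 →J3  (J2 needs exactly one f-in)
bond 5 →I2  (0-jn J3 has e-setter on 2)

#0 |TF1
#1 |J2
#2 |J3
#3 |I1
#4 |J1
#5 |I2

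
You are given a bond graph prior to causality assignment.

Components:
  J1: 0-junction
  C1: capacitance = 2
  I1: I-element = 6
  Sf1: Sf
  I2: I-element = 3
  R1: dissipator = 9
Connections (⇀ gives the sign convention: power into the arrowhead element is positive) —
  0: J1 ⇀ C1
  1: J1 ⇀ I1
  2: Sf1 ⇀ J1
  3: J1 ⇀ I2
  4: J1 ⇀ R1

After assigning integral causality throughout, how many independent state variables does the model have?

3  (C1, I1, I2 all integral)

#2 →Sf1  (source Sf1 imposes f)
#0 →J1  (C1 integral (e out))
#1 →I1  (J1: bond 0 brought effort, rest push out)
#3 →I2  (J1 effort already set via bond 0)
#4 →R1  (0-jn J1 has e-setter on 0)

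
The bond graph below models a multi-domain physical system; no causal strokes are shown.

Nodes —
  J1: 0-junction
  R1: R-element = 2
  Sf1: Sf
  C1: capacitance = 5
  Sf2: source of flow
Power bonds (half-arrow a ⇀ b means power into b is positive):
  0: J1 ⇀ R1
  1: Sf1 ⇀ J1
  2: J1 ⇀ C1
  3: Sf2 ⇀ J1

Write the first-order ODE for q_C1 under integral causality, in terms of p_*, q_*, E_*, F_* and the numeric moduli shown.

bond 1 |Sf1  (Sf1: flow source, stroke at near end)
bond 3 |Sf2  (source Sf2 imposes f)
bond 2 |J1  (prefer integral on C1)
bond 0 |R1  (common-e at J1 fixed by 2)

dq_C1/dt = F_Sf1 + F_Sf2 - q_C1/10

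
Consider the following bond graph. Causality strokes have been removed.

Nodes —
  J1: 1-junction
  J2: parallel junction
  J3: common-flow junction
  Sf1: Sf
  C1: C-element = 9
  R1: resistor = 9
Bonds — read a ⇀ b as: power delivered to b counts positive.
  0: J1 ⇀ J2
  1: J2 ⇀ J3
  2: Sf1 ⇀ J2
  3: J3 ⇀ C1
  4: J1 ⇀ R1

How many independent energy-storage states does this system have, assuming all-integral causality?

1  (C1 all integral)

β2 stroke at Sf1  (Sf1: flow source, stroke at near end)
β3 stroke at J3  (prefer integral on C1)
β1 stroke at J2  (closing 1-jn rule on J3)
β0 stroke at J1  (J2 effort already set via bond 1)
β4 stroke at R1  (J1: last free bond brings flow in)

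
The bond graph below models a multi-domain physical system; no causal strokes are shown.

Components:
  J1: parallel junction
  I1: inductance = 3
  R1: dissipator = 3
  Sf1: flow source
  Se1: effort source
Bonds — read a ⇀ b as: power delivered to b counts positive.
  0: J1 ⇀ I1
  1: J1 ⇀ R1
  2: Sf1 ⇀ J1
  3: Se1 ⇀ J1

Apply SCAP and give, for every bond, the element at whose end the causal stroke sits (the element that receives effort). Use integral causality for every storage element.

#2 |Sf1  (Sf1 fixes flow; stroke at Sf1)
#3 |J1  (Se1 fixes effort; stroke away)
#0 |I1  (J1 effort already set via bond 3)
#1 |R1  (J1 effort already set via bond 3)

bond 0 stroke at I1
bond 1 stroke at R1
bond 2 stroke at Sf1
bond 3 stroke at J1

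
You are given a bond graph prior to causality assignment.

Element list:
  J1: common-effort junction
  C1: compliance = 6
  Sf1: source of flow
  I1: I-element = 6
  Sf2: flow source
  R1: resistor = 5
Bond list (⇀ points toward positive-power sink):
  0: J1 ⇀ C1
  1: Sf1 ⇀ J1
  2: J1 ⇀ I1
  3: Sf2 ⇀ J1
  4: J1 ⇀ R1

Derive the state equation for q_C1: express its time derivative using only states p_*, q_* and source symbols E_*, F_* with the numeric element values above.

dq_C1/dt = F_Sf1 + F_Sf2 - p_I1/6 - q_C1/30

bond 1 stroke at Sf1  (Sf1 fixes flow; stroke at Sf1)
bond 3 stroke at Sf2  (Sf2 fixes flow; stroke at Sf2)
bond 0 stroke at J1  (C1 integral (e out))
bond 2 stroke at I1  (0-jn J1 has e-setter on 0)
bond 4 stroke at R1  (0-jn J1 has e-setter on 0)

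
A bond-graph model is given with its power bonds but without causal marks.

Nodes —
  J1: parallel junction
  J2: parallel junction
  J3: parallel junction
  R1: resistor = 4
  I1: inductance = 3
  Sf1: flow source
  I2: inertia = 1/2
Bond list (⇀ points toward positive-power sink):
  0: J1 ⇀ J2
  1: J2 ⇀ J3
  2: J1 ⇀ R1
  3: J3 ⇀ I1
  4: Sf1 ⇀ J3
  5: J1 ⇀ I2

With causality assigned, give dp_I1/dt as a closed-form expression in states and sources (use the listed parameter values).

bond 4 |Sf1  (source Sf1 imposes f)
bond 3 |I1  (I1: I, integral causality)
bond 1 |J3  (only one effort-in slot at J3)
bond 0 |J2  (only one effort-in slot at J2)
bond 5 |I2  (prefer integral on I2)
bond 2 |J1  (J1: last free bond brings effort in)

dp_I1/dt = 4*F_Sf1 - 4*p_I1/3 - 8*p_I2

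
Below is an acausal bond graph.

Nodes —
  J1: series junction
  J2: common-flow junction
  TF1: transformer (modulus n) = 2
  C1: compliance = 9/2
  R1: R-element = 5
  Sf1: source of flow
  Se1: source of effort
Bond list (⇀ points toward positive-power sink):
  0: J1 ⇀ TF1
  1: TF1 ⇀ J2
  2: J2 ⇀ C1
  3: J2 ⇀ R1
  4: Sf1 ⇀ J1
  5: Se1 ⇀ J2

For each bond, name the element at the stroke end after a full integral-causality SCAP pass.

#0 |J1
#1 |TF1
#2 |J2
#3 |J2
#4 |Sf1
#5 |J2

b4 →Sf1  (Sf1 (Sf) sets flow on bond)
b5 →J2  (Se1: effort source, stroke at far end)
b0 →J1  (common-f at J1 fixed by 4)
b1 →TF1  (through TF1, causality passes straight; one stroke at TF1)
b2 →J2  (J2: bond 1 brought flow, rest push out)
b3 →J2  (J2 flow already set via bond 1)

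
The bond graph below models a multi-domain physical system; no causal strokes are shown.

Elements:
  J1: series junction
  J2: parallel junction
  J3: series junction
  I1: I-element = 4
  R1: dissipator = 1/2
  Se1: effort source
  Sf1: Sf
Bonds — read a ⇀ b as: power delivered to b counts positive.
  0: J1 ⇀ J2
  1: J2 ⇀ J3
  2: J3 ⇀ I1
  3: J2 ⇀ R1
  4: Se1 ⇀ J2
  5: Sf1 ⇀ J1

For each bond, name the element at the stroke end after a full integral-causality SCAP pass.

bond 0 stroke at J1
bond 1 stroke at J3
bond 2 stroke at I1
bond 3 stroke at R1
bond 4 stroke at J2
bond 5 stroke at Sf1

bond 4 stroke→J2  (Se1 fixes effort; stroke away)
bond 5 stroke→Sf1  (Sf1 (Sf) sets flow on bond)
bond 0 stroke→J1  (1-jn J1 has f-setter on 5)
bond 1 stroke→J3  (J2: bond 4 brought effort, rest push out)
bond 3 stroke→R1  (0-jn J2 has e-setter on 4)
bond 2 stroke→I1  (closing 1-jn rule on J3)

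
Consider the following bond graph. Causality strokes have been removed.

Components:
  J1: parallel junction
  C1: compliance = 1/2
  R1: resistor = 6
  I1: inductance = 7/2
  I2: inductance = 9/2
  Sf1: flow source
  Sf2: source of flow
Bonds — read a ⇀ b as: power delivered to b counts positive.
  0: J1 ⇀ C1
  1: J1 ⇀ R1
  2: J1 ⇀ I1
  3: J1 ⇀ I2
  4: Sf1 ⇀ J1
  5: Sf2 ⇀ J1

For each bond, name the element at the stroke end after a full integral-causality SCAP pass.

#4 →Sf1  (Sf1: flow source, stroke at near end)
#5 →Sf2  (Sf2 (Sf) sets flow on bond)
#0 →J1  (C1 outputs effort q/C1)
#1 →R1  (J1 effort already set via bond 0)
#2 →I1  (J1 effort already set via bond 0)
#3 →I2  (J1 effort already set via bond 0)

β0 stroke at J1
β1 stroke at R1
β2 stroke at I1
β3 stroke at I2
β4 stroke at Sf1
β5 stroke at Sf2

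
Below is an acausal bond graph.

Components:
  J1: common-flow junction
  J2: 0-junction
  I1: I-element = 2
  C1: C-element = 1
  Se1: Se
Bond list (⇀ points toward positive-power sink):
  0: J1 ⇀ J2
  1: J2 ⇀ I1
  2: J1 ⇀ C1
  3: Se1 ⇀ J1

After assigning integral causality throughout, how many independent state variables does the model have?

2  (C1, I1 all integral)

bond 3 stroke at J1  (Se1 (Se) sets effort on bond)
bond 1 stroke at I1  (I1: I, integral causality)
bond 0 stroke at J2  (J2 needs exactly one e-in)
bond 2 stroke at J1  (common-f at J1 fixed by 0)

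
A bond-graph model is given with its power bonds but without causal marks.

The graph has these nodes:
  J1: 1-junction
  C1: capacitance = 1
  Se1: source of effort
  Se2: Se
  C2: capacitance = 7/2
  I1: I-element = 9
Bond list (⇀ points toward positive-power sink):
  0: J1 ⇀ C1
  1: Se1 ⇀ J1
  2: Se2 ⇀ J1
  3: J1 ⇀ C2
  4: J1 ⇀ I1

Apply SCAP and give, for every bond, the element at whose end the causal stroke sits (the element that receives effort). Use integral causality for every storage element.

β1 stroke at J1  (Se1 (Se) sets effort on bond)
β2 stroke at J1  (Se2 (Se) sets effort on bond)
β0 stroke at J1  (C1: C, integral causality)
β3 stroke at J1  (C2 integral (e out))
β4 stroke at I1  (only one flow-in slot at J1)

#0 stroke→J1
#1 stroke→J1
#2 stroke→J1
#3 stroke→J1
#4 stroke→I1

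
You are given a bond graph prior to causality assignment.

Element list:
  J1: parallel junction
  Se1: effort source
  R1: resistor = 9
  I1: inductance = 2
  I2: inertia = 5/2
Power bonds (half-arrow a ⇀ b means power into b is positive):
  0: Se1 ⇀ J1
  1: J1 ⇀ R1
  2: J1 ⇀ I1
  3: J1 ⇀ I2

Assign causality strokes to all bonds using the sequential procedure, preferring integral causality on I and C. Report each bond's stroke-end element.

β0 →J1  (Se1 fixes effort; stroke away)
β1 →R1  (0-jn J1 has e-setter on 0)
β2 →I1  (J1 effort already set via bond 0)
β3 →I2  (common-e at J1 fixed by 0)

b0 stroke→J1
b1 stroke→R1
b2 stroke→I1
b3 stroke→I2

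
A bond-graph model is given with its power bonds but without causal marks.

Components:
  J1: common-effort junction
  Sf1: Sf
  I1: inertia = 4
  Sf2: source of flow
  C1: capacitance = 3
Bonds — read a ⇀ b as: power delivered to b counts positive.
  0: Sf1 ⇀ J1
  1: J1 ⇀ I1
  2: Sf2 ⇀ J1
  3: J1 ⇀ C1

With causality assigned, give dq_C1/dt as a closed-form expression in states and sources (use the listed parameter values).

dq_C1/dt = F_Sf1 + F_Sf2 - p_I1/4

#0 stroke at Sf1  (Sf1 (Sf) sets flow on bond)
#2 stroke at Sf2  (Sf2 (Sf) sets flow on bond)
#1 stroke at I1  (prefer integral on I1)
#3 stroke at J1  (J1: last free bond brings effort in)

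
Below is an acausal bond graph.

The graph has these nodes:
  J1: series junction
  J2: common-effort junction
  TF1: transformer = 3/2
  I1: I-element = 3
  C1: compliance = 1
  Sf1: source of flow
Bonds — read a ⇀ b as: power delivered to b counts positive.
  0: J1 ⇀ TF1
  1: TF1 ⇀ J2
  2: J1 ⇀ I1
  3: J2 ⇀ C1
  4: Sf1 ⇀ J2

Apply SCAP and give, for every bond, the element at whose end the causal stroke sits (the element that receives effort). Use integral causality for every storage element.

#4 |Sf1  (Sf1: flow source, stroke at near end)
#2 |I1  (I1 outputs flow p/I1)
#0 |J1  (J1: bond 2 brought flow, rest push out)
#1 |TF1  (TF TF1: opposite of bond 0)
#3 |J2  (J2 needs exactly one e-in)

#0 |J1
#1 |TF1
#2 |I1
#3 |J2
#4 |Sf1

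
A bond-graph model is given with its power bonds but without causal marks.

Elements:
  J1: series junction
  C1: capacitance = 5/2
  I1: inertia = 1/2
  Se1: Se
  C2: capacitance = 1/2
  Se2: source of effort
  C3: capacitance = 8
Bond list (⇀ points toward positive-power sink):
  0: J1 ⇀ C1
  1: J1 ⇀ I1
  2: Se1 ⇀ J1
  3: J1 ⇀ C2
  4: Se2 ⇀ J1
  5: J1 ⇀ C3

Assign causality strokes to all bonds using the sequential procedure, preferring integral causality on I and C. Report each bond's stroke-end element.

bond 2 stroke at J1  (source Se1 imposes e)
bond 4 stroke at J1  (Se2 (Se) sets effort on bond)
bond 0 stroke at J1  (C1 outputs effort q/C1)
bond 1 stroke at I1  (I1 integral (f out))
bond 3 stroke at J1  (J1 flow already set via bond 1)
bond 5 stroke at J1  (common-f at J1 fixed by 1)

#0 |J1
#1 |I1
#2 |J1
#3 |J1
#4 |J1
#5 |J1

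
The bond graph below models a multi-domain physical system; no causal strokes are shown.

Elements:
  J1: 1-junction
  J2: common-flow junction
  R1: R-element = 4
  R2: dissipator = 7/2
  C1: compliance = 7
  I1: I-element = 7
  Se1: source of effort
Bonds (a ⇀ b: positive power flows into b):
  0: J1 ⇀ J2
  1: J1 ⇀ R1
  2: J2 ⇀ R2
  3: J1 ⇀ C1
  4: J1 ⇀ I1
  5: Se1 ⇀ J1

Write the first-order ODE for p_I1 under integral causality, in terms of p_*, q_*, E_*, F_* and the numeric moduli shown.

dp_I1/dt = E_Se1 - 15*p_I1/14 - q_C1/7

b5 |J1  (source Se1 imposes e)
b3 |J1  (C1 integral (e out))
b4 |I1  (I1 outputs flow p/I1)
b0 |J1  (common-f at J1 fixed by 4)
b1 |J1  (1-jn J1 has f-setter on 4)
b2 |J2  (common-f at J2 fixed by 0)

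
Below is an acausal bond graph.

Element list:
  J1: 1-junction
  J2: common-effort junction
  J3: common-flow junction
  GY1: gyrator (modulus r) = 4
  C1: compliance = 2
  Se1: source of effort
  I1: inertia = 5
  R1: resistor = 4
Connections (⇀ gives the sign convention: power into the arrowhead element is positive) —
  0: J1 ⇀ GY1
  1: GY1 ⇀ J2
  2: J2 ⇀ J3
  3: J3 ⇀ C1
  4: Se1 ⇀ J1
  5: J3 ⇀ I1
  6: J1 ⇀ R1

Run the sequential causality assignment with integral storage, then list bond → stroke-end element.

bond 4 stroke at J1  (Se1: effort source, stroke at far end)
bond 3 stroke at J3  (C1 integral (e out))
bond 5 stroke at I1  (prefer integral on I1)
bond 2 stroke at J3  (1-jn J3 has f-setter on 5)
bond 1 stroke at J2  (J2: last free bond brings effort in)
bond 0 stroke at J1  (GY GY1: same side as bond 1)
bond 6 stroke at R1  (J1: last free bond brings flow in)

b0 stroke→J1
b1 stroke→J2
b2 stroke→J3
b3 stroke→J3
b4 stroke→J1
b5 stroke→I1
b6 stroke→R1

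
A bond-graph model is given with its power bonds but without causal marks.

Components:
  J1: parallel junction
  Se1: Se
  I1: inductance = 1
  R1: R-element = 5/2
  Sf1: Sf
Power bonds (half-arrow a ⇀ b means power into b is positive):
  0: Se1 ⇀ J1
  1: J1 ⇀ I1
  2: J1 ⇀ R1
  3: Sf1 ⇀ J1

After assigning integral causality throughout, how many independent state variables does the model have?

1  (I1 all integral)

bond 0 stroke at J1  (Se1: effort source, stroke at far end)
bond 3 stroke at Sf1  (Sf1 (Sf) sets flow on bond)
bond 1 stroke at I1  (0-jn J1 has e-setter on 0)
bond 2 stroke at R1  (common-e at J1 fixed by 0)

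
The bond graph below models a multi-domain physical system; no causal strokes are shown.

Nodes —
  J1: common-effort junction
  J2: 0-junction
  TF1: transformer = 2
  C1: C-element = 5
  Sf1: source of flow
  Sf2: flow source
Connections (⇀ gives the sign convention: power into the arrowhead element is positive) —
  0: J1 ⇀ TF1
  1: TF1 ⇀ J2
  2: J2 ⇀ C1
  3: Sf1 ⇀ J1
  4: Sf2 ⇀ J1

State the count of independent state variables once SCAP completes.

#3 →Sf1  (source Sf1 imposes f)
#4 →Sf2  (Sf2: flow source, stroke at near end)
#0 →J1  (J1 needs exactly one e-in)
#1 →TF1  (through TF1, causality passes straight; one stroke at TF1)
#2 →J2  (J2 needs exactly one e-in)

1  (C1 all integral)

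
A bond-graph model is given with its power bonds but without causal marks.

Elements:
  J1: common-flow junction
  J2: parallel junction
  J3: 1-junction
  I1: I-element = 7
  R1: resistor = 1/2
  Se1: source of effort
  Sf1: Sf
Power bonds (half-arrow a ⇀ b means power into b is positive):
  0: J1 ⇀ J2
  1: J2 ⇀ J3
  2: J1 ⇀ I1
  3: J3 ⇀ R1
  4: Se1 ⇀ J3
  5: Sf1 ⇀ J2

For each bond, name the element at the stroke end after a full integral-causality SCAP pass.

b4 →J3  (Se1 fixes effort; stroke away)
b5 →Sf1  (Sf1: flow source, stroke at near end)
b2 →I1  (I1 outputs flow p/I1)
b0 →J1  (common-f at J1 fixed by 2)
b1 →J2  (closing 0-jn rule on J2)
b3 →J3  (J3 flow already set via bond 1)

b0 stroke→J1
b1 stroke→J2
b2 stroke→I1
b3 stroke→J3
b4 stroke→J3
b5 stroke→Sf1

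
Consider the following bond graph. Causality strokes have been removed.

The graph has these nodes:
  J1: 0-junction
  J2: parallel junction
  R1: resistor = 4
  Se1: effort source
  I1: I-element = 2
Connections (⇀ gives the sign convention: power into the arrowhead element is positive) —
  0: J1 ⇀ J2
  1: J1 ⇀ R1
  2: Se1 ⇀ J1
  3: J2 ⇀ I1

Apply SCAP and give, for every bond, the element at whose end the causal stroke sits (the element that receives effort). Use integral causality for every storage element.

b2 stroke→J1  (Se1 (Se) sets effort on bond)
b0 stroke→J2  (J1: bond 2 brought effort, rest push out)
b1 stroke→R1  (0-jn J1 has e-setter on 2)
b3 stroke→I1  (common-e at J2 fixed by 0)

b0 →J2
b1 →R1
b2 →J1
b3 →I1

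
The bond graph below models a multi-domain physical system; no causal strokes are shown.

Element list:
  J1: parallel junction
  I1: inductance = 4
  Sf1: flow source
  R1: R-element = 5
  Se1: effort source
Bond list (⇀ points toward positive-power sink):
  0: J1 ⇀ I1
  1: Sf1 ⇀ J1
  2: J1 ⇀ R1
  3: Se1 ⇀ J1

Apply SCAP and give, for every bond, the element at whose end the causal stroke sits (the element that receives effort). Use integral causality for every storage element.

#1 →Sf1  (source Sf1 imposes f)
#3 →J1  (Se1: effort source, stroke at far end)
#0 →I1  (J1: bond 3 brought effort, rest push out)
#2 →R1  (J1: bond 3 brought effort, rest push out)

#0 stroke at I1
#1 stroke at Sf1
#2 stroke at R1
#3 stroke at J1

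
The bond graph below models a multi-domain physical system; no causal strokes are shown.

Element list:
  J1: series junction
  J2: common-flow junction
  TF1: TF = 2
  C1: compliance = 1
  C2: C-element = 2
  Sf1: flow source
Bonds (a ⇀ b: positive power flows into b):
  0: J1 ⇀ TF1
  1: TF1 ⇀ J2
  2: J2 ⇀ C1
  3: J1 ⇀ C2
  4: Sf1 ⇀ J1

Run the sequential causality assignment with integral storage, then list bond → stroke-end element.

bond 0 |J1
bond 1 |TF1
bond 2 |J2
bond 3 |J1
bond 4 |Sf1

bond 4 |Sf1  (Sf1 (Sf) sets flow on bond)
bond 0 |J1  (common-f at J1 fixed by 4)
bond 3 |J1  (J1: bond 4 brought flow, rest push out)
bond 1 |TF1  (TF1 one-in-one-out from 0)
bond 2 |J2  (J2 flow already set via bond 1)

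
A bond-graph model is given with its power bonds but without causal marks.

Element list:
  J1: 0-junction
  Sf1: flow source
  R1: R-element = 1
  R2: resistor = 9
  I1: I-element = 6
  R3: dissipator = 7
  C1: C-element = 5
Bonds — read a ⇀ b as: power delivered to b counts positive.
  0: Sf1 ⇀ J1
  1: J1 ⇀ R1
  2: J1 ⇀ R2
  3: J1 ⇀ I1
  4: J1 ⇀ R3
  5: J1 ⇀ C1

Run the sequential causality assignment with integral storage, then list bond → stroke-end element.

bond 0 →Sf1
bond 1 →R1
bond 2 →R2
bond 3 →I1
bond 4 →R3
bond 5 →J1

b0 →Sf1  (Sf1 (Sf) sets flow on bond)
b3 →I1  (I1: I, integral causality)
b5 →J1  (C1 integral (e out))
b1 →R1  (J1: bond 5 brought effort, rest push out)
b2 →R2  (J1 effort already set via bond 5)
b4 →R3  (J1: bond 5 brought effort, rest push out)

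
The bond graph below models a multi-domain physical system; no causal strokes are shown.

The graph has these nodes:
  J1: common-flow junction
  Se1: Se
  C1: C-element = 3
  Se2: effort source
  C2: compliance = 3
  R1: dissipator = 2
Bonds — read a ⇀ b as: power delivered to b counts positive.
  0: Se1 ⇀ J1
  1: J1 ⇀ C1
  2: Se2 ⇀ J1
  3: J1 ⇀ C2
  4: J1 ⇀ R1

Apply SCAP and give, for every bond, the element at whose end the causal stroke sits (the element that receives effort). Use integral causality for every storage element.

β0 stroke at J1  (Se1 fixes effort; stroke away)
β2 stroke at J1  (Se2: effort source, stroke at far end)
β1 stroke at J1  (C1 integral (e out))
β3 stroke at J1  (C2: C, integral causality)
β4 stroke at R1  (J1 needs exactly one f-in)

#0 |J1
#1 |J1
#2 |J1
#3 |J1
#4 |R1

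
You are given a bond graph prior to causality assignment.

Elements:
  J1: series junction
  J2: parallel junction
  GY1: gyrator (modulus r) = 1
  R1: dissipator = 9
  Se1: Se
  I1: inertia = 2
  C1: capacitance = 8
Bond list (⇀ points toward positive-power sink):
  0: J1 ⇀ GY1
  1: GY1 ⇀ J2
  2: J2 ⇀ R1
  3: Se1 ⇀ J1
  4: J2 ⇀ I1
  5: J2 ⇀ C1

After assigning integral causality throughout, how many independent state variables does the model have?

#3 stroke at J1  (source Se1 imposes e)
#0 stroke at GY1  (J1: last free bond brings flow in)
#1 stroke at GY1  (GY GY1: same side as bond 0)
#4 stroke at I1  (I1 outputs flow p/I1)
#5 stroke at J2  (C1: C, integral causality)
#2 stroke at R1  (0-jn J2 has e-setter on 5)

2  (C1, I1 all integral)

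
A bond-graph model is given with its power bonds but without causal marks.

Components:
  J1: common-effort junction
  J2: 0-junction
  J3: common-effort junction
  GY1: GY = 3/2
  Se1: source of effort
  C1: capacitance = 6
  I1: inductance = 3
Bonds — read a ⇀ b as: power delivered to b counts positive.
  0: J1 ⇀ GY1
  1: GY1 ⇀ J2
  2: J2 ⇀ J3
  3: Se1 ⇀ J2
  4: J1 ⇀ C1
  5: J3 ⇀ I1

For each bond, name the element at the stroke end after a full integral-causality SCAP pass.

bond 0 stroke at GY1
bond 1 stroke at GY1
bond 2 stroke at J3
bond 3 stroke at J2
bond 4 stroke at J1
bond 5 stroke at I1

#3 |J2  (Se1 (Se) sets effort on bond)
#1 |GY1  (0-jn J2 has e-setter on 3)
#2 |J3  (common-e at J2 fixed by 3)
#5 |I1  (0-jn J3 has e-setter on 2)
#0 |GY1  (GY GY1: same side as bond 1)
#4 |J1  (J1 needs exactly one e-in)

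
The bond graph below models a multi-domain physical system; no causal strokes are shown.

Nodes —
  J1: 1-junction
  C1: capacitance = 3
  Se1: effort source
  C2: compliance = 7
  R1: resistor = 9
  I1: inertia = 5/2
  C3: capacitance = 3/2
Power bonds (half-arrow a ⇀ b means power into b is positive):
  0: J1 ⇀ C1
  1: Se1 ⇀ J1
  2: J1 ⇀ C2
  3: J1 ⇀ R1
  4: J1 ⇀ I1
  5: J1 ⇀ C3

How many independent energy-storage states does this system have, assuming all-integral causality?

4  (C1, C2, C3, I1 all integral)

β1 |J1  (Se1 fixes effort; stroke away)
β0 |J1  (C1: C, integral causality)
β2 |J1  (prefer integral on C2)
β4 |I1  (prefer integral on I1)
β3 |J1  (J1 flow already set via bond 4)
β5 |J1  (common-f at J1 fixed by 4)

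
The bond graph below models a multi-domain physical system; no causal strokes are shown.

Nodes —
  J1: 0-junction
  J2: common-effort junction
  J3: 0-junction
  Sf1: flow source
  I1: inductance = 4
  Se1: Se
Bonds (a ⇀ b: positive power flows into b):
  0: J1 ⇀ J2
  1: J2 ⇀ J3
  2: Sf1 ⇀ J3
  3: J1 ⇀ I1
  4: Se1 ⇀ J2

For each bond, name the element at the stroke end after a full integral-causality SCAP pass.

β2 |Sf1  (Sf1 fixes flow; stroke at Sf1)
β4 |J2  (Se1 fixes effort; stroke away)
β0 |J1  (0-jn J2 has e-setter on 4)
β1 |J3  (J2: bond 4 brought effort, rest push out)
β3 |I1  (J1: bond 0 brought effort, rest push out)

b0 stroke→J1
b1 stroke→J3
b2 stroke→Sf1
b3 stroke→I1
b4 stroke→J2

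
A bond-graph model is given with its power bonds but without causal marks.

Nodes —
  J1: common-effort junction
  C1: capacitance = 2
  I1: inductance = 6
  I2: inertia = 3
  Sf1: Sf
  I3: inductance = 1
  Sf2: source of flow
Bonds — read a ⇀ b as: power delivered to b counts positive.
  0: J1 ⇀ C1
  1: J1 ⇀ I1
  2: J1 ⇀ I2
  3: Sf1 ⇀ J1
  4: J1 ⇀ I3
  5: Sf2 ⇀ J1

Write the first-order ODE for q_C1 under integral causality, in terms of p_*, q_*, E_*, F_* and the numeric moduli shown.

dq_C1/dt = F_Sf1 + F_Sf2 - p_I1/6 - p_I2/3 - p_I3

β3 stroke→Sf1  (Sf1: flow source, stroke at near end)
β5 stroke→Sf2  (Sf2 (Sf) sets flow on bond)
β0 stroke→J1  (C1: C, integral causality)
β1 stroke→I1  (J1: bond 0 brought effort, rest push out)
β2 stroke→I2  (J1: bond 0 brought effort, rest push out)
β4 stroke→I3  (J1: bond 0 brought effort, rest push out)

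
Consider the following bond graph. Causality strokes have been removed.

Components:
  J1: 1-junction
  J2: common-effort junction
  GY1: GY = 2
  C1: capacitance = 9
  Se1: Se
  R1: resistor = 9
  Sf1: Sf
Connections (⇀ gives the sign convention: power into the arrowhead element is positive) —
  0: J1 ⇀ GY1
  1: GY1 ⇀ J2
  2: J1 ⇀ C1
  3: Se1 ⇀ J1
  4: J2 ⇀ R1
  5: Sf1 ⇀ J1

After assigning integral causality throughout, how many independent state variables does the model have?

1  (C1 all integral)

β3 |J1  (Se1 fixes effort; stroke away)
β5 |Sf1  (Sf1: flow source, stroke at near end)
β0 |J1  (J1: bond 5 brought flow, rest push out)
β2 |J1  (J1 flow already set via bond 5)
β1 |J2  (GY1 both-in/both-out from 0)
β4 |R1  (J2: bond 1 brought effort, rest push out)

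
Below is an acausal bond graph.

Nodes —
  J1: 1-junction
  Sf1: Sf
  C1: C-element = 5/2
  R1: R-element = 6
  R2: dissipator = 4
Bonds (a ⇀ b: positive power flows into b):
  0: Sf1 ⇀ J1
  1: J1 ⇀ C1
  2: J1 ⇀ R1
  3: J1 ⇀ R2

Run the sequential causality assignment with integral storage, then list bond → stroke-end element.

b0 stroke→Sf1  (Sf1 (Sf) sets flow on bond)
b1 stroke→J1  (J1: bond 0 brought flow, rest push out)
b2 stroke→J1  (J1 flow already set via bond 0)
b3 stroke→J1  (1-jn J1 has f-setter on 0)

β0 stroke→Sf1
β1 stroke→J1
β2 stroke→J1
β3 stroke→J1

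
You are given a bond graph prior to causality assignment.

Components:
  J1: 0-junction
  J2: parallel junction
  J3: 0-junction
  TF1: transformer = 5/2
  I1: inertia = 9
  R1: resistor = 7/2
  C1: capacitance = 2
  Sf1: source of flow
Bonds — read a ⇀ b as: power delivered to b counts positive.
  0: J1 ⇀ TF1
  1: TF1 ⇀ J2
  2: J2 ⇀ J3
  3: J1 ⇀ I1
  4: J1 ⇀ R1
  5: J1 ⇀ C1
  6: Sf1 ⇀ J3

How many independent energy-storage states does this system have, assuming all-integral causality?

b6 →Sf1  (Sf1 (Sf) sets flow on bond)
b2 →J3  (closing 0-jn rule on J3)
b1 →J2  (only one effort-in slot at J2)
b0 →TF1  (TF TF1: opposite of bond 1)
b3 →I1  (I1: I, integral causality)
b5 →J1  (C1 integral (e out))
b4 →R1  (J1: bond 5 brought effort, rest push out)

2  (C1, I1 all integral)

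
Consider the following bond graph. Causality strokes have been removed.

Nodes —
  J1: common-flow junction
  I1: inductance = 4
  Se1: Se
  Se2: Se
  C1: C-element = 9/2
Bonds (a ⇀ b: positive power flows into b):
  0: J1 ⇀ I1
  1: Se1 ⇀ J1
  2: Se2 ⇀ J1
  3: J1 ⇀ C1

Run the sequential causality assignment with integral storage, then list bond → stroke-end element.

bond 1 stroke at J1  (source Se1 imposes e)
bond 2 stroke at J1  (Se2 fixes effort; stroke away)
bond 0 stroke at I1  (I1: I, integral causality)
bond 3 stroke at J1  (J1 flow already set via bond 0)

b0 stroke at I1
b1 stroke at J1
b2 stroke at J1
b3 stroke at J1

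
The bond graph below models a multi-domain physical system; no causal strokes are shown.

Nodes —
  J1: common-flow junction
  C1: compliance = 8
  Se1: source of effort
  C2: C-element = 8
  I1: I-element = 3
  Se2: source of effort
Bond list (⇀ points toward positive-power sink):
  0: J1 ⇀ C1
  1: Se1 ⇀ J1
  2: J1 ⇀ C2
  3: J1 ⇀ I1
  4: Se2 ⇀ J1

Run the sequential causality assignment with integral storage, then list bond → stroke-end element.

b1 →J1  (Se1 (Se) sets effort on bond)
b4 →J1  (source Se2 imposes e)
b0 →J1  (C1 outputs effort q/C1)
b2 →J1  (prefer integral on C2)
b3 →I1  (J1: last free bond brings flow in)

#0 stroke→J1
#1 stroke→J1
#2 stroke→J1
#3 stroke→I1
#4 stroke→J1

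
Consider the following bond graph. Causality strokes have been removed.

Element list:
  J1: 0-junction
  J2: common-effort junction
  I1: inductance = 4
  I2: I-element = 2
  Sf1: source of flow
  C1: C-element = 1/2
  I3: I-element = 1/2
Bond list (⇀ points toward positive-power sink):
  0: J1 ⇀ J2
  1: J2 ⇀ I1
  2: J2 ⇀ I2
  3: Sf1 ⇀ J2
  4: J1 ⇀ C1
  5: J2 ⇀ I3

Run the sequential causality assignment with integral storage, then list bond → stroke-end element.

b0 stroke at J2
b1 stroke at I1
b2 stroke at I2
b3 stroke at Sf1
b4 stroke at J1
b5 stroke at I3

bond 3 stroke→Sf1  (Sf1: flow source, stroke at near end)
bond 1 stroke→I1  (prefer integral on I1)
bond 2 stroke→I2  (I2 outputs flow p/I2)
bond 4 stroke→J1  (prefer integral on C1)
bond 0 stroke→J2  (0-jn J1 has e-setter on 4)
bond 5 stroke→I3  (common-e at J2 fixed by 0)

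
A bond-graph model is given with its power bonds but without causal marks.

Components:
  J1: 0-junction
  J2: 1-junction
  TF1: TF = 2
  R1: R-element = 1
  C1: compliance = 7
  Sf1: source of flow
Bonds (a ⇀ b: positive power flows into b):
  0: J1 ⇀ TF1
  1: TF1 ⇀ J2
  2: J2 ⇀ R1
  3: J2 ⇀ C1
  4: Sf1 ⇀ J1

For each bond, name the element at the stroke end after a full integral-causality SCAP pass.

b4 stroke at Sf1  (Sf1 (Sf) sets flow on bond)
b0 stroke at J1  (closing 0-jn rule on J1)
b1 stroke at TF1  (TF1: transformer flips bond 0)
b2 stroke at J2  (1-jn J2 has f-setter on 1)
b3 stroke at J2  (common-f at J2 fixed by 1)

#0 stroke→J1
#1 stroke→TF1
#2 stroke→J2
#3 stroke→J2
#4 stroke→Sf1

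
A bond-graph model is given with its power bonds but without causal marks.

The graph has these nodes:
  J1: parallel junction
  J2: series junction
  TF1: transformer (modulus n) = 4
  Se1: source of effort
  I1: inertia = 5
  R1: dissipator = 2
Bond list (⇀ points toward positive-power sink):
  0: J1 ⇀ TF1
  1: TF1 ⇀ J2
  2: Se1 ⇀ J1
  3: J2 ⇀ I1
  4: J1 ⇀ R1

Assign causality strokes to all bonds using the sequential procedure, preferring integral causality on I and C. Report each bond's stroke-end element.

β0 stroke at TF1
β1 stroke at J2
β2 stroke at J1
β3 stroke at I1
β4 stroke at R1

β2 →J1  (Se1 (Se) sets effort on bond)
β0 →TF1  (J1: bond 2 brought effort, rest push out)
β4 →R1  (common-e at J1 fixed by 2)
β1 →J2  (through TF1, causality passes straight; one stroke at TF1)
β3 →I1  (closing 1-jn rule on J2)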